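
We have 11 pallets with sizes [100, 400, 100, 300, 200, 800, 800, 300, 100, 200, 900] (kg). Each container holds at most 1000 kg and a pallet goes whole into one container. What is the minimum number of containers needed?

5

Total = 900 + 800 + 800 + 400 + 300 + 300 + 200 + 200 + 100 + 100 + 100 = 4200 kg.
Lower bound: ⌈4200/1000⌉ = 5 containers.
A packing using 5 containers:
  container 1: 900 + 100 = 1000
  container 2: 800 + 200 = 1000
  container 3: 800 + 200 = 1000
  container 4: 400 + 300 + 300 = 1000
  container 5: 100 + 100 = 200
This matches the lower bound, so 5 is optimal.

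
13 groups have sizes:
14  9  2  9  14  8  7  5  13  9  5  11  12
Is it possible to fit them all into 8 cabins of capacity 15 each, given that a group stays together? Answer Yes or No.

Total = 118; ⌈118/15⌉ = 8.
9 groups each exceed half the capacity and cannot share a cabin, forcing at least 9 cabins.
At least 9 cabins are required, but only 8 are allowed.

No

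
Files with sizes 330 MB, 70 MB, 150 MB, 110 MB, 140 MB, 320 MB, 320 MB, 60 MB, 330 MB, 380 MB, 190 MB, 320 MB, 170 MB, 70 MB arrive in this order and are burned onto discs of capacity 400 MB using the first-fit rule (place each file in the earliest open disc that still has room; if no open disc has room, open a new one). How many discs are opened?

8

  330 → disc 1 (new)  [load 330/400]
  70 → disc 1  [load 400/400]
  150 → disc 2 (new)  [load 150/400]
  110 → disc 2  [load 260/400]
  140 → disc 2  [load 400/400]
  320 → disc 3 (new)  [load 320/400]
  320 → disc 4 (new)  [load 320/400]
  60 → disc 3  [load 380/400]
  330 → disc 5 (new)  [load 330/400]
  380 → disc 6 (new)  [load 380/400]
  190 → disc 7 (new)  [load 190/400]
  320 → disc 8 (new)  [load 320/400]
  170 → disc 7  [load 360/400]
  70 → disc 4  [load 390/400]
8 discs opened.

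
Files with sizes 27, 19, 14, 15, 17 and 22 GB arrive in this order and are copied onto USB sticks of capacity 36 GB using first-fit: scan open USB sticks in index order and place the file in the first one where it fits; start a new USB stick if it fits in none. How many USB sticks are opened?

4

  27 → USB stick 1 (new)  [load 27/36]
  19 → USB stick 2 (new)  [load 19/36]
  14 → USB stick 2  [load 33/36]
  15 → USB stick 3 (new)  [load 15/36]
  17 → USB stick 3  [load 32/36]
  22 → USB stick 4 (new)  [load 22/36]
4 USB sticks opened.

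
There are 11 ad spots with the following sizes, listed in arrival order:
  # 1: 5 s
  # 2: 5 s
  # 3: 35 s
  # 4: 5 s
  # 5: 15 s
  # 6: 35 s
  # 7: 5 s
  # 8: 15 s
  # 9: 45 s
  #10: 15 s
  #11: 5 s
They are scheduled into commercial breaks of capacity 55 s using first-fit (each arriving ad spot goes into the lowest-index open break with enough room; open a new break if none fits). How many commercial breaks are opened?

  5 → break 1 (new)  [load 5/55]
  5 → break 1  [load 10/55]
  35 → break 1  [load 45/55]
  5 → break 1  [load 50/55]
  15 → break 2 (new)  [load 15/55]
  35 → break 2  [load 50/55]
  5 → break 1  [load 55/55]
  15 → break 3 (new)  [load 15/55]
  45 → break 4 (new)  [load 45/55]
  15 → break 3  [load 30/55]
  5 → break 2  [load 55/55]
4 commercial breaks opened.

4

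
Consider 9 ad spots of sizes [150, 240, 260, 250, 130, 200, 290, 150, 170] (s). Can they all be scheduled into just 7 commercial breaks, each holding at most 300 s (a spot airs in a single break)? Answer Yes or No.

Yes

A valid assignment using 7 commercial breaks:
  break 1: 290 = 290
  break 2: 260 = 260
  break 3: 250 = 250
  break 4: 240 = 240
  break 5: 200 = 200
  break 6: 170 + 130 = 300
  break 7: 150 + 150 = 300
Every load is within 300 s, so 7 commercial breaks suffice.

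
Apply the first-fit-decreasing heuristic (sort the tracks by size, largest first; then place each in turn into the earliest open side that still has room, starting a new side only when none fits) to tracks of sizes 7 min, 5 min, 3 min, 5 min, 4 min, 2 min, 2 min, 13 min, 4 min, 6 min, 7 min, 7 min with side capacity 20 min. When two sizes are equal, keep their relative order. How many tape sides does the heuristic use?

Sorted descending: 13, 7, 7, 7, 6, 5, 5, 4, 4, 3, 2, 2.
  13 → side 1 (new)  [load 13/20]
  7 → side 1  [load 20/20]
  7 → side 2 (new)  [load 7/20]
  7 → side 2  [load 14/20]
  6 → side 2  [load 20/20]
  5 → side 3 (new)  [load 5/20]
  5 → side 3  [load 10/20]
  4 → side 3  [load 14/20]
  4 → side 3  [load 18/20]
  3 → side 4 (new)  [load 3/20]
  2 → side 3  [load 20/20]
  2 → side 4  [load 5/20]
4 tape sides opened.

4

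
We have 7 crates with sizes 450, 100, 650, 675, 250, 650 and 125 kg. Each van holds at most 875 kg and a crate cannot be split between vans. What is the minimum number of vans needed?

4

Total = 675 + 650 + 650 + 450 + 250 + 125 + 100 = 2900 kg.
Lower bound: ⌈2900/875⌉ = 4 vans.
A packing using 4 vans:
  van 1: 675 + 125 = 800
  van 2: 650 + 100 = 750
  van 3: 650 = 650
  van 4: 450 + 250 = 700
This matches the lower bound, so 4 is optimal.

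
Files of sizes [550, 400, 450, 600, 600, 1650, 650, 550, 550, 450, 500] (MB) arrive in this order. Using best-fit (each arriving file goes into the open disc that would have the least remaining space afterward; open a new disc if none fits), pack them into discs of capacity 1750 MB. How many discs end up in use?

  550 → disc 1 (new)  [load 550/1750]
  400 → disc 1  [load 950/1750]
  450 → disc 1  [load 1400/1750]
  600 → disc 2 (new)  [load 600/1750]
  600 → disc 2  [load 1200/1750]
  1650 → disc 3 (new)  [load 1650/1750]
  650 → disc 4 (new)  [load 650/1750]
  550 → disc 2  [load 1750/1750]
  550 → disc 4  [load 1200/1750]
  450 → disc 4  [load 1650/1750]
  500 → disc 5 (new)  [load 500/1750]
5 discs opened.

5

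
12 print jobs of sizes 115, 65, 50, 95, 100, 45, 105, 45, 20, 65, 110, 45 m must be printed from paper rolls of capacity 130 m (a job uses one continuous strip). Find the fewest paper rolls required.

Total = 115 + 110 + 105 + 100 + 95 + 65 + 65 + 50 + 45 + 45 + 45 + 20 = 860 m.
Lower bound: ⌈860/130⌉ = 7 paper rolls.
A packing using 8 paper rolls:
  roll 1: 115 = 115
  roll 2: 110 + 20 = 130
  roll 3: 105 = 105
  roll 4: 100 = 100
  roll 5: 95 = 95
  roll 6: 65 + 65 = 130
  roll 7: 50 + 45 = 95
  roll 8: 45 + 45 = 90
No arrangement into 7 paper rolls stays within capacity, so 8 is optimal.

8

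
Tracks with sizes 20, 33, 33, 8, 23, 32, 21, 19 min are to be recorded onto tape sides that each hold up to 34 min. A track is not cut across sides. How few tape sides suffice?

7

Total = 33 + 33 + 32 + 23 + 21 + 20 + 19 + 8 = 189 min.
Lower bound: ⌈189/34⌉ = 6 tape sides.
Also, 7 tracks each exceed 17 min, and no two of those can share a side, so at least 7 tape sides are needed.
A packing using 7 tape sides:
  side 1: 33 = 33
  side 2: 33 = 33
  side 3: 32 = 32
  side 4: 23 + 8 = 31
  side 5: 21 = 21
  side 6: 20 = 20
  side 7: 19 = 19
This matches the lower bound, so 7 is optimal.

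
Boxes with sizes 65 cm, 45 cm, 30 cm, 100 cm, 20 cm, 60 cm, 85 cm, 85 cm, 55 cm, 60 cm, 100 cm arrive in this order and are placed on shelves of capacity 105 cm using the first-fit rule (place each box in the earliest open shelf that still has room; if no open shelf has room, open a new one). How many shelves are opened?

9

  65 → shelf 1 (new)  [load 65/105]
  45 → shelf 2 (new)  [load 45/105]
  30 → shelf 1  [load 95/105]
  100 → shelf 3 (new)  [load 100/105]
  20 → shelf 2  [load 65/105]
  60 → shelf 4 (new)  [load 60/105]
  85 → shelf 5 (new)  [load 85/105]
  85 → shelf 6 (new)  [load 85/105]
  55 → shelf 7 (new)  [load 55/105]
  60 → shelf 8 (new)  [load 60/105]
  100 → shelf 9 (new)  [load 100/105]
9 shelves opened.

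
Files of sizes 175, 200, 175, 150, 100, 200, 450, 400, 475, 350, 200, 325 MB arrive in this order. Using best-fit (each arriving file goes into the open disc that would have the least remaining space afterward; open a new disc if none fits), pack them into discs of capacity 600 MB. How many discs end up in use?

  175 → disc 1 (new)  [load 175/600]
  200 → disc 1  [load 375/600]
  175 → disc 1  [load 550/600]
  150 → disc 2 (new)  [load 150/600]
  100 → disc 2  [load 250/600]
  200 → disc 2  [load 450/600]
  450 → disc 3 (new)  [load 450/600]
  400 → disc 4 (new)  [load 400/600]
  475 → disc 5 (new)  [load 475/600]
  350 → disc 6 (new)  [load 350/600]
  200 → disc 4  [load 600/600]
  325 → disc 7 (new)  [load 325/600]
7 discs opened.

7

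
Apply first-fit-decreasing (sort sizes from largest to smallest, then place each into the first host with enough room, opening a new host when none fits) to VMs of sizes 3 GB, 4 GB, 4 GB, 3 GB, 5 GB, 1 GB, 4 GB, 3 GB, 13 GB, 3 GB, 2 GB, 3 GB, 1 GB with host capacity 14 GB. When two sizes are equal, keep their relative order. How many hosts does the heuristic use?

Sorted descending: 13, 5, 4, 4, 4, 3, 3, 3, 3, 3, 2, 1, 1.
  13 → host 1 (new)  [load 13/14]
  5 → host 2 (new)  [load 5/14]
  4 → host 2  [load 9/14]
  4 → host 2  [load 13/14]
  4 → host 3 (new)  [load 4/14]
  3 → host 3  [load 7/14]
  3 → host 3  [load 10/14]
  3 → host 3  [load 13/14]
  3 → host 4 (new)  [load 3/14]
  3 → host 4  [load 6/14]
  2 → host 4  [load 8/14]
  1 → host 1  [load 14/14]
  1 → host 2  [load 14/14]
4 hosts opened.

4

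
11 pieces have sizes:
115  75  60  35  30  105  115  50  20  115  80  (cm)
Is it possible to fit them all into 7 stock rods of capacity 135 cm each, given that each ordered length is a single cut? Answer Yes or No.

A valid assignment using 7 stock rods:
  stock rod 1: 115 + 20 = 135
  stock rod 2: 115 = 115
  stock rod 3: 115 = 115
  stock rod 4: 105 + 30 = 135
  stock rod 5: 80 + 50 = 130
  stock rod 6: 75 + 60 = 135
  stock rod 7: 35 = 35
Every load is within 135 cm, so 7 stock rods suffice.

Yes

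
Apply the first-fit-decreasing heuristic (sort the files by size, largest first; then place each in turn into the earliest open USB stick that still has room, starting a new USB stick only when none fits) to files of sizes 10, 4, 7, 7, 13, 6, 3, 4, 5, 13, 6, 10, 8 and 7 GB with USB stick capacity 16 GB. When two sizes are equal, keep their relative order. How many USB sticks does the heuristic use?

Sorted descending: 13, 13, 10, 10, 8, 7, 7, 7, 6, 6, 5, 4, 4, 3.
  13 → USB stick 1 (new)  [load 13/16]
  13 → USB stick 2 (new)  [load 13/16]
  10 → USB stick 3 (new)  [load 10/16]
  10 → USB stick 4 (new)  [load 10/16]
  8 → USB stick 5 (new)  [load 8/16]
  7 → USB stick 5  [load 15/16]
  7 → USB stick 6 (new)  [load 7/16]
  7 → USB stick 6  [load 14/16]
  6 → USB stick 3  [load 16/16]
  6 → USB stick 4  [load 16/16]
  5 → USB stick 7 (new)  [load 5/16]
  4 → USB stick 7  [load 9/16]
  4 → USB stick 7  [load 13/16]
  3 → USB stick 1  [load 16/16]
7 USB sticks opened.

7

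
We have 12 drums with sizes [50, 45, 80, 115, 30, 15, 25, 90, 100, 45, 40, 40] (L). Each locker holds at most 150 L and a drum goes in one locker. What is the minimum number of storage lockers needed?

5

Total = 115 + 100 + 90 + 80 + 50 + 45 + 45 + 40 + 40 + 30 + 25 + 15 = 675 L.
Lower bound: ⌈675/150⌉ = 5 storage lockers.
A packing using 5 storage lockers:
  locker 1: 115 + 30 = 145
  locker 2: 100 + 50 = 150
  locker 3: 90 + 45 + 15 = 150
  locker 4: 80 + 45 + 25 = 150
  locker 5: 40 + 40 = 80
This matches the lower bound, so 5 is optimal.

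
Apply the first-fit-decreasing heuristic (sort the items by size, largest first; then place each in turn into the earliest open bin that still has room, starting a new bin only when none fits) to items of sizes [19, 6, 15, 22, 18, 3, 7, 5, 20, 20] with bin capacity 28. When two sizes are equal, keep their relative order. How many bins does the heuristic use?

Sorted descending: 22, 20, 20, 19, 18, 15, 7, 6, 5, 3.
  22 → bin 1 (new)  [load 22/28]
  20 → bin 2 (new)  [load 20/28]
  20 → bin 3 (new)  [load 20/28]
  19 → bin 4 (new)  [load 19/28]
  18 → bin 5 (new)  [load 18/28]
  15 → bin 6 (new)  [load 15/28]
  7 → bin 2  [load 27/28]
  6 → bin 1  [load 28/28]
  5 → bin 3  [load 25/28]
  3 → bin 3  [load 28/28]
6 bins opened.

6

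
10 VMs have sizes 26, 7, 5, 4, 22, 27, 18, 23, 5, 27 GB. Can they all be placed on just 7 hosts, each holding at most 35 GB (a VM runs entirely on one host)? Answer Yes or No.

Yes

A valid assignment using 6 hosts:
  host 1: 27 + 7 = 34
  host 2: 27 + 5 = 32
  host 3: 26 + 5 + 4 = 35
  host 4: 23 = 23
  host 5: 22 = 22
  host 6: 18 = 18
That uses only 6 ≤ 7, so 7 hosts are enough.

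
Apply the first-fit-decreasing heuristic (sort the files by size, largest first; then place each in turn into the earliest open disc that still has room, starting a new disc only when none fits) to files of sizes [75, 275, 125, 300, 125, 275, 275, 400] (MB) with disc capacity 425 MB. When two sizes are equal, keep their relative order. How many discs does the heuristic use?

5

Sorted descending: 400, 300, 275, 275, 275, 125, 125, 75.
  400 → disc 1 (new)  [load 400/425]
  300 → disc 2 (new)  [load 300/425]
  275 → disc 3 (new)  [load 275/425]
  275 → disc 4 (new)  [load 275/425]
  275 → disc 5 (new)  [load 275/425]
  125 → disc 2  [load 425/425]
  125 → disc 3  [load 400/425]
  75 → disc 4  [load 350/425]
5 discs opened.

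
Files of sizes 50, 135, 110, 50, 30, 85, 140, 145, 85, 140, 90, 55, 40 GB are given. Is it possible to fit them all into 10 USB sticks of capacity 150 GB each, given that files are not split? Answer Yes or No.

Yes

A valid assignment using 9 USB sticks:
  USB stick 1: 145 = 145
  USB stick 2: 140 = 140
  USB stick 3: 140 = 140
  USB stick 4: 135 = 135
  USB stick 5: 110 + 40 = 150
  USB stick 6: 90 + 55 = 145
  USB stick 7: 85 + 50 = 135
  USB stick 8: 85 + 50 = 135
  USB stick 9: 30 = 30
That uses only 9 ≤ 10, so 10 USB sticks are enough.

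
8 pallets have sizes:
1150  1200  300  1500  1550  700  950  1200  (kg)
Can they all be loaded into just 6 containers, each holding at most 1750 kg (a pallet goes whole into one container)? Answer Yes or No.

Yes

A valid assignment using 6 containers:
  container 1: 1550 = 1550
  container 2: 1500 = 1500
  container 3: 1200 + 300 = 1500
  container 4: 1200 = 1200
  container 5: 1150 = 1150
  container 6: 950 + 700 = 1650
Every load is within 1750 kg, so 6 containers suffice.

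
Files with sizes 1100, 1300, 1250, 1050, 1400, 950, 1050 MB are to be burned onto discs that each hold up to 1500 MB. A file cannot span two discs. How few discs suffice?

7

Total = 1400 + 1300 + 1250 + 1100 + 1050 + 1050 + 950 = 8100 MB.
Lower bound: ⌈8100/1500⌉ = 6 discs.
Also, 7 files each exceed 750 MB, and no two of those can share a disc, so at least 7 discs are needed.
A packing using 7 discs:
  disc 1: 1400 = 1400
  disc 2: 1300 = 1300
  disc 3: 1250 = 1250
  disc 4: 1100 = 1100
  disc 5: 1050 = 1050
  disc 6: 1050 = 1050
  disc 7: 950 = 950
This matches the lower bound, so 7 is optimal.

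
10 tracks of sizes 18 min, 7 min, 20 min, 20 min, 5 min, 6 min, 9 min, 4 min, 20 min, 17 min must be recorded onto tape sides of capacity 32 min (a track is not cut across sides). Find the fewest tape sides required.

Total = 20 + 20 + 20 + 18 + 17 + 9 + 7 + 6 + 5 + 4 = 126 min.
Lower bound: ⌈126/32⌉ = 4 tape sides.
Also, 5 tracks each exceed 16 min, and no two of those can share a side, so at least 5 tape sides are needed.
A packing using 5 tape sides:
  side 1: 20 + 9 = 29
  side 2: 20 + 7 + 5 = 32
  side 3: 20 + 6 + 4 = 30
  side 4: 18 = 18
  side 5: 17 = 17
This matches the lower bound, so 5 is optimal.

5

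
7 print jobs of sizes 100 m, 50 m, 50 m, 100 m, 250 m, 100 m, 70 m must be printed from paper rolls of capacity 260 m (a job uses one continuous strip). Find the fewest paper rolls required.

Total = 250 + 100 + 100 + 100 + 70 + 50 + 50 = 720 m.
Lower bound: ⌈720/260⌉ = 3 paper rolls.
A packing using 3 paper rolls:
  roll 1: 250 = 250
  roll 2: 100 + 100 + 50 = 250
  roll 3: 100 + 70 + 50 = 220
This matches the lower bound, so 3 is optimal.

3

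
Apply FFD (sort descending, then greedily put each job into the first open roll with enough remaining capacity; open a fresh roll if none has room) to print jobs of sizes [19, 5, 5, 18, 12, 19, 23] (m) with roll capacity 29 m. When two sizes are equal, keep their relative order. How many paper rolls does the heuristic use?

Sorted descending: 23, 19, 19, 18, 12, 5, 5.
  23 → roll 1 (new)  [load 23/29]
  19 → roll 2 (new)  [load 19/29]
  19 → roll 3 (new)  [load 19/29]
  18 → roll 4 (new)  [load 18/29]
  12 → roll 5 (new)  [load 12/29]
  5 → roll 1  [load 28/29]
  5 → roll 2  [load 24/29]
5 paper rolls opened.

5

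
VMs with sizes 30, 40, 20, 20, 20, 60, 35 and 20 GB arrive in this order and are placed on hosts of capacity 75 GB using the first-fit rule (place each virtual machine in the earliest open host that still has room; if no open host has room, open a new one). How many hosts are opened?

4

  30 → host 1 (new)  [load 30/75]
  40 → host 1  [load 70/75]
  20 → host 2 (new)  [load 20/75]
  20 → host 2  [load 40/75]
  20 → host 2  [load 60/75]
  60 → host 3 (new)  [load 60/75]
  35 → host 4 (new)  [load 35/75]
  20 → host 4  [load 55/75]
4 hosts opened.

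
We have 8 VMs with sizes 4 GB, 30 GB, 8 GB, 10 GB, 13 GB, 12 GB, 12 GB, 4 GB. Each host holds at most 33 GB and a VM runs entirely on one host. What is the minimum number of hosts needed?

3

Total = 30 + 13 + 12 + 12 + 10 + 8 + 4 + 4 = 93 GB.
Lower bound: ⌈93/33⌉ = 3 hosts.
A packing using 3 hosts:
  host 1: 30 = 30
  host 2: 13 + 12 + 8 = 33
  host 3: 12 + 10 + 4 + 4 = 30
This matches the lower bound, so 3 is optimal.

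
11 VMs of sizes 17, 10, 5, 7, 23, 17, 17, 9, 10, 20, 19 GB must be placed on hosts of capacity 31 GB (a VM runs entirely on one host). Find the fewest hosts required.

6

Total = 23 + 20 + 19 + 17 + 17 + 17 + 10 + 10 + 9 + 7 + 5 = 154 GB.
Lower bound: ⌈154/31⌉ = 5 hosts.
Also, 6 VMs each exceed 31/2 GB, and no two of those can share a host, so at least 6 hosts are needed.
A packing using 6 hosts:
  host 1: 23 + 7 = 30
  host 2: 20 + 10 = 30
  host 3: 19 + 10 = 29
  host 4: 17 + 9 + 5 = 31
  host 5: 17 = 17
  host 6: 17 = 17
This matches the lower bound, so 6 is optimal.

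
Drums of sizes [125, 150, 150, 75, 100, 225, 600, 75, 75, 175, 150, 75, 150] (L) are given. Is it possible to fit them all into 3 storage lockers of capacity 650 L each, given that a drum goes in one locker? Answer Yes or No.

Total = 2125 L; ⌈2125/650⌉ = 4.
At least 4 storage lockers are required, but only 3 are allowed.

No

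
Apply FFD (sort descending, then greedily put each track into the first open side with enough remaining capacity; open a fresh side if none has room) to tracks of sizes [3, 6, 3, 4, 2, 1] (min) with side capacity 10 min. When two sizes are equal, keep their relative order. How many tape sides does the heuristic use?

2

Sorted descending: 6, 4, 3, 3, 2, 1.
  6 → side 1 (new)  [load 6/10]
  4 → side 1  [load 10/10]
  3 → side 2 (new)  [load 3/10]
  3 → side 2  [load 6/10]
  2 → side 2  [load 8/10]
  1 → side 2  [load 9/10]
2 tape sides opened.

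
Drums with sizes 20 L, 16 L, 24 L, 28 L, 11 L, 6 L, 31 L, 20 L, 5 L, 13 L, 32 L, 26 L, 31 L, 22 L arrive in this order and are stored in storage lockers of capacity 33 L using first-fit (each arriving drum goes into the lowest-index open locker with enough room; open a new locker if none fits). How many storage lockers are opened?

  20 → locker 1 (new)  [load 20/33]
  16 → locker 2 (new)  [load 16/33]
  24 → locker 3 (new)  [load 24/33]
  28 → locker 4 (new)  [load 28/33]
  11 → locker 1  [load 31/33]
  6 → locker 2  [load 22/33]
  31 → locker 5 (new)  [load 31/33]
  20 → locker 6 (new)  [load 20/33]
  5 → locker 2  [load 27/33]
  13 → locker 6  [load 33/33]
  32 → locker 7 (new)  [load 32/33]
  26 → locker 8 (new)  [load 26/33]
  31 → locker 9 (new)  [load 31/33]
  22 → locker 10 (new)  [load 22/33]
10 storage lockers opened.

10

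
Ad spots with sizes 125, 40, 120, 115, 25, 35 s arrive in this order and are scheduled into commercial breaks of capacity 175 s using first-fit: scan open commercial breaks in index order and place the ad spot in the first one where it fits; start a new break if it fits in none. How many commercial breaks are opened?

3

  125 → break 1 (new)  [load 125/175]
  40 → break 1  [load 165/175]
  120 → break 2 (new)  [load 120/175]
  115 → break 3 (new)  [load 115/175]
  25 → break 2  [load 145/175]
  35 → break 3  [load 150/175]
3 commercial breaks opened.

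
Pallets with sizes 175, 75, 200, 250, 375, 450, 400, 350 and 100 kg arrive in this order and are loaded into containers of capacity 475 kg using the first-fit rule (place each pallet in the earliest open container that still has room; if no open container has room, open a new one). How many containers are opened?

6

  175 → container 1 (new)  [load 175/475]
  75 → container 1  [load 250/475]
  200 → container 1  [load 450/475]
  250 → container 2 (new)  [load 250/475]
  375 → container 3 (new)  [load 375/475]
  450 → container 4 (new)  [load 450/475]
  400 → container 5 (new)  [load 400/475]
  350 → container 6 (new)  [load 350/475]
  100 → container 2  [load 350/475]
6 containers opened.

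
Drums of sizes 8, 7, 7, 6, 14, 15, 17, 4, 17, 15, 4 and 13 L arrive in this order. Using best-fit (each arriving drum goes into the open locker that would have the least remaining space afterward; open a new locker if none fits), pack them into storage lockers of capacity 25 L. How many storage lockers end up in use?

7

  8 → locker 1 (new)  [load 8/25]
  7 → locker 1  [load 15/25]
  7 → locker 1  [load 22/25]
  6 → locker 2 (new)  [load 6/25]
  14 → locker 2  [load 20/25]
  15 → locker 3 (new)  [load 15/25]
  17 → locker 4 (new)  [load 17/25]
  4 → locker 2  [load 24/25]
  17 → locker 5 (new)  [load 17/25]
  15 → locker 6 (new)  [load 15/25]
  4 → locker 4  [load 21/25]
  13 → locker 7 (new)  [load 13/25]
7 storage lockers opened.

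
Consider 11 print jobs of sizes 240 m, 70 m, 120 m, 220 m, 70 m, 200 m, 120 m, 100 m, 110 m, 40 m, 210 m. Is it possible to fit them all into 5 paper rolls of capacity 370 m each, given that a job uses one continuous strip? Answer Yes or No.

Yes

A valid assignment using 5 paper rolls:
  roll 1: 240 + 120 = 360
  roll 2: 220 + 120 = 340
  roll 3: 210 + 110 + 40 = 360
  roll 4: 200 + 100 + 70 = 370
  roll 5: 70 = 70
Every load is within 370 m, so 5 paper rolls suffice.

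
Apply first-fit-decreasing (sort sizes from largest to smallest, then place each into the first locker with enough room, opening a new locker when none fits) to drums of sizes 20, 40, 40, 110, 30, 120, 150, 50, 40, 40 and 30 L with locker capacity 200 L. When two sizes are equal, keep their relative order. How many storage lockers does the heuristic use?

Sorted descending: 150, 120, 110, 50, 40, 40, 40, 40, 30, 30, 20.
  150 → locker 1 (new)  [load 150/200]
  120 → locker 2 (new)  [load 120/200]
  110 → locker 3 (new)  [load 110/200]
  50 → locker 1  [load 200/200]
  40 → locker 2  [load 160/200]
  40 → locker 2  [load 200/200]
  40 → locker 3  [load 150/200]
  40 → locker 3  [load 190/200]
  30 → locker 4 (new)  [load 30/200]
  30 → locker 4  [load 60/200]
  20 → locker 4  [load 80/200]
4 storage lockers opened.

4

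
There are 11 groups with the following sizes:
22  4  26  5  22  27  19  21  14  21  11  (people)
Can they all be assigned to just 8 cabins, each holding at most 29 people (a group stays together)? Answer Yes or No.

Yes

A valid assignment using 8 cabins:
  cabin 1: 27 = 27
  cabin 2: 26 = 26
  cabin 3: 22 + 5 = 27
  cabin 4: 22 + 4 = 26
  cabin 5: 21 = 21
  cabin 6: 21 = 21
  cabin 7: 19 = 19
  cabin 8: 14 + 11 = 25
Every load is within 29 people, so 8 cabins suffice.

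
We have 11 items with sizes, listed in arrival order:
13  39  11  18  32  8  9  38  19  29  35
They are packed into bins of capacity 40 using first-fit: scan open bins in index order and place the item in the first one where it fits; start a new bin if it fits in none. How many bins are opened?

8

  13 → bin 1 (new)  [load 13/40]
  39 → bin 2 (new)  [load 39/40]
  11 → bin 1  [load 24/40]
  18 → bin 3 (new)  [load 18/40]
  32 → bin 4 (new)  [load 32/40]
  8 → bin 1  [load 32/40]
  9 → bin 3  [load 27/40]
  38 → bin 5 (new)  [load 38/40]
  19 → bin 6 (new)  [load 19/40]
  29 → bin 7 (new)  [load 29/40]
  35 → bin 8 (new)  [load 35/40]
8 bins opened.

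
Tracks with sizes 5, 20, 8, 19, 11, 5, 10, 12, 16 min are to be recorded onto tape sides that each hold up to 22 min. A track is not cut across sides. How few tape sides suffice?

Total = 20 + 19 + 16 + 12 + 11 + 10 + 8 + 5 + 5 = 106 min.
Lower bound: ⌈106/22⌉ = 5 tape sides.
A packing using 6 tape sides:
  side 1: 20 = 20
  side 2: 19 = 19
  side 3: 16 + 5 = 21
  side 4: 12 + 10 = 22
  side 5: 11 + 8 = 19
  side 6: 5 = 5
No arrangement into 5 tape sides stays within capacity, so 6 is optimal.

6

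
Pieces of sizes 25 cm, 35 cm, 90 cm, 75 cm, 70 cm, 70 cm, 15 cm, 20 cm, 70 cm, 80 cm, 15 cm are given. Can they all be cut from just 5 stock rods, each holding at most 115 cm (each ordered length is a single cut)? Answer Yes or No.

No

Total = 565 cm; ⌈565/115⌉ = 5.
6 pieces each exceed half the capacity and cannot share a stock rod, forcing at least 6 stock rods.
At least 6 stock rods are required, but only 5 are allowed.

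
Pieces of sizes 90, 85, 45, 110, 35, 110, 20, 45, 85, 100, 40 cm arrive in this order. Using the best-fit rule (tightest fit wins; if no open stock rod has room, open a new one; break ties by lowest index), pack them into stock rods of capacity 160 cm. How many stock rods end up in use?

6

  90 → stock rod 1 (new)  [load 90/160]
  85 → stock rod 2 (new)  [load 85/160]
  45 → stock rod 1  [load 135/160]
  110 → stock rod 3 (new)  [load 110/160]
  35 → stock rod 3  [load 145/160]
  110 → stock rod 4 (new)  [load 110/160]
  20 → stock rod 1  [load 155/160]
  45 → stock rod 4  [load 155/160]
  85 → stock rod 5 (new)  [load 85/160]
  100 → stock rod 6 (new)  [load 100/160]
  40 → stock rod 6  [load 140/160]
6 stock rods opened.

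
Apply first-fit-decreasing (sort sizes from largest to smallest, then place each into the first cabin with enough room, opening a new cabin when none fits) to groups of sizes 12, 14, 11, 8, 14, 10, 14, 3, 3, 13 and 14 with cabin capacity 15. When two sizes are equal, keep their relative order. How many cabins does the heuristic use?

Sorted descending: 14, 14, 14, 14, 13, 12, 11, 10, 8, 3, 3.
  14 → cabin 1 (new)  [load 14/15]
  14 → cabin 2 (new)  [load 14/15]
  14 → cabin 3 (new)  [load 14/15]
  14 → cabin 4 (new)  [load 14/15]
  13 → cabin 5 (new)  [load 13/15]
  12 → cabin 6 (new)  [load 12/15]
  11 → cabin 7 (new)  [load 11/15]
  10 → cabin 8 (new)  [load 10/15]
  8 → cabin 9 (new)  [load 8/15]
  3 → cabin 6  [load 15/15]
  3 → cabin 7  [load 14/15]
9 cabins opened.

9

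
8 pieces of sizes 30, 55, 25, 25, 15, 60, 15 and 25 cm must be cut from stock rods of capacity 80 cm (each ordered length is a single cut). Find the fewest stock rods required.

4

Total = 60 + 55 + 30 + 25 + 25 + 25 + 15 + 15 = 250 cm.
Lower bound: ⌈250/80⌉ = 4 stock rods.
A packing using 4 stock rods:
  stock rod 1: 60 + 15 = 75
  stock rod 2: 55 + 25 = 80
  stock rod 3: 30 + 25 + 25 = 80
  stock rod 4: 15 = 15
This matches the lower bound, so 4 is optimal.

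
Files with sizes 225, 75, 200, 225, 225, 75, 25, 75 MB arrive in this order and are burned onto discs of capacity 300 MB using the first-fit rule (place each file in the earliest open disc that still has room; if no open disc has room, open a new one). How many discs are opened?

  225 → disc 1 (new)  [load 225/300]
  75 → disc 1  [load 300/300]
  200 → disc 2 (new)  [load 200/300]
  225 → disc 3 (new)  [load 225/300]
  225 → disc 4 (new)  [load 225/300]
  75 → disc 2  [load 275/300]
  25 → disc 2  [load 300/300]
  75 → disc 3  [load 300/300]
4 discs opened.

4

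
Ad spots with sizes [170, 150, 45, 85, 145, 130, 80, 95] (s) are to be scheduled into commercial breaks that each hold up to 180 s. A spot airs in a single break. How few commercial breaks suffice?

6

Total = 170 + 150 + 145 + 130 + 95 + 85 + 80 + 45 = 900 s.
Lower bound: ⌈900/180⌉ = 5 commercial breaks.
A packing using 6 commercial breaks:
  break 1: 170 = 170
  break 2: 150 = 150
  break 3: 145 = 145
  break 4: 130 + 45 = 175
  break 5: 95 + 85 = 180
  break 6: 80 = 80
No arrangement into 5 commercial breaks stays within capacity, so 6 is optimal.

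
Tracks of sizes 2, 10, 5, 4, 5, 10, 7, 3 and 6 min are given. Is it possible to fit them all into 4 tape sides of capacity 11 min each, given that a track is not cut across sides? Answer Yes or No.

No

Total = 52 min; ⌈52/11⌉ = 5.
At least 5 tape sides are required, but only 4 are allowed.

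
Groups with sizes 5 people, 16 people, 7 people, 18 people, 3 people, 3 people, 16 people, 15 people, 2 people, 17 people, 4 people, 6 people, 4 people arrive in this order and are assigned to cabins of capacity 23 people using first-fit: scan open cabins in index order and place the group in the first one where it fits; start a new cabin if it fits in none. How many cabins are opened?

  5 → cabin 1 (new)  [load 5/23]
  16 → cabin 1  [load 21/23]
  7 → cabin 2 (new)  [load 7/23]
  18 → cabin 3 (new)  [load 18/23]
  3 → cabin 2  [load 10/23]
  3 → cabin 2  [load 13/23]
  16 → cabin 4 (new)  [load 16/23]
  15 → cabin 5 (new)  [load 15/23]
  2 → cabin 1  [load 23/23]
  17 → cabin 6 (new)  [load 17/23]
  4 → cabin 2  [load 17/23]
  6 → cabin 2  [load 23/23]
  4 → cabin 3  [load 22/23]
6 cabins opened.

6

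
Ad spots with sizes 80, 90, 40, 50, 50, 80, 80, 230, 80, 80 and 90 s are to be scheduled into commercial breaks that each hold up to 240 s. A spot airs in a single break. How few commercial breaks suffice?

Total = 230 + 90 + 90 + 80 + 80 + 80 + 80 + 80 + 50 + 50 + 40 = 950 s.
Lower bound: ⌈950/240⌉ = 4 commercial breaks.
A packing using 5 commercial breaks:
  break 1: 230 = 230
  break 2: 90 + 90 + 50 = 230
  break 3: 80 + 80 + 80 = 240
  break 4: 80 + 80 + 50 = 210
  break 5: 40 = 40
No arrangement into 4 commercial breaks stays within capacity, so 5 is optimal.

5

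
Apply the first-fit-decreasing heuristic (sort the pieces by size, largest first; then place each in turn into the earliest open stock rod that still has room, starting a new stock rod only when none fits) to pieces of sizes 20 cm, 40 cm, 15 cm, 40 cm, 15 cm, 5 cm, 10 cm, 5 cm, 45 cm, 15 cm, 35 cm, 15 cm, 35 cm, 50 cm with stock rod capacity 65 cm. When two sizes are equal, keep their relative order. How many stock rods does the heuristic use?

Sorted descending: 50, 45, 40, 40, 35, 35, 20, 15, 15, 15, 15, 10, 5, 5.
  50 → stock rod 1 (new)  [load 50/65]
  45 → stock rod 2 (new)  [load 45/65]
  40 → stock rod 3 (new)  [load 40/65]
  40 → stock rod 4 (new)  [load 40/65]
  35 → stock rod 5 (new)  [load 35/65]
  35 → stock rod 6 (new)  [load 35/65]
  20 → stock rod 2  [load 65/65]
  15 → stock rod 1  [load 65/65]
  15 → stock rod 3  [load 55/65]
  15 → stock rod 4  [load 55/65]
  15 → stock rod 5  [load 50/65]
  10 → stock rod 3  [load 65/65]
  5 → stock rod 4  [load 60/65]
  5 → stock rod 4  [load 65/65]
6 stock rods opened.

6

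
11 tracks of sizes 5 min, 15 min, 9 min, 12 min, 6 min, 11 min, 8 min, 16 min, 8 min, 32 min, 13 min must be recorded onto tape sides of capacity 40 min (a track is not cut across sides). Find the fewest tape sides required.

Total = 32 + 16 + 15 + 13 + 12 + 11 + 9 + 8 + 8 + 6 + 5 = 135 min.
Lower bound: ⌈135/40⌉ = 4 tape sides.
A packing using 4 tape sides:
  side 1: 32 + 8 = 40
  side 2: 16 + 15 + 9 = 40
  side 3: 13 + 12 + 11 = 36
  side 4: 8 + 6 + 5 = 19
This matches the lower bound, so 4 is optimal.

4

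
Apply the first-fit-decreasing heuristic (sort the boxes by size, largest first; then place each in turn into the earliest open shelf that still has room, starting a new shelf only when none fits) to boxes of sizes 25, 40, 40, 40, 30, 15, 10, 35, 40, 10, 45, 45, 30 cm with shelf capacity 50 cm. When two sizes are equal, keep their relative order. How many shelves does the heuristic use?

10

Sorted descending: 45, 45, 40, 40, 40, 40, 35, 30, 30, 25, 15, 10, 10.
  45 → shelf 1 (new)  [load 45/50]
  45 → shelf 2 (new)  [load 45/50]
  40 → shelf 3 (new)  [load 40/50]
  40 → shelf 4 (new)  [load 40/50]
  40 → shelf 5 (new)  [load 40/50]
  40 → shelf 6 (new)  [load 40/50]
  35 → shelf 7 (new)  [load 35/50]
  30 → shelf 8 (new)  [load 30/50]
  30 → shelf 9 (new)  [load 30/50]
  25 → shelf 10 (new)  [load 25/50]
  15 → shelf 7  [load 50/50]
  10 → shelf 3  [load 50/50]
  10 → shelf 4  [load 50/50]
10 shelves opened.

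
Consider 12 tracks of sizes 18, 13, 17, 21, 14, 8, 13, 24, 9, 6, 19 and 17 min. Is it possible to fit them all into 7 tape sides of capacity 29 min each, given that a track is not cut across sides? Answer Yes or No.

Total = 179 min; ⌈179/29⌉ = 7.
The bound of 7 does not rule out 7, but exhaustive search shows no assignment into 7 tape sides of capacity 29 min exists — the minimum is 8.

No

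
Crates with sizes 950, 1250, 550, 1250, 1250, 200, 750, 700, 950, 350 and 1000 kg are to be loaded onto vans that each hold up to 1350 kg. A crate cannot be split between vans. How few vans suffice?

8

Total = 1250 + 1250 + 1250 + 1000 + 950 + 950 + 750 + 700 + 550 + 350 + 200 = 9200 kg.
Lower bound: ⌈9200/1350⌉ = 7 vans.
Also, 8 crates each exceed 675 kg, and no two of those can share a van, so at least 8 vans are needed.
A packing using 8 vans:
  van 1: 1250 = 1250
  van 2: 1250 = 1250
  van 3: 1250 = 1250
  van 4: 1000 + 350 = 1350
  van 5: 950 + 200 = 1150
  van 6: 950 = 950
  van 7: 750 + 550 = 1300
  van 8: 700 = 700
This matches the lower bound, so 8 is optimal.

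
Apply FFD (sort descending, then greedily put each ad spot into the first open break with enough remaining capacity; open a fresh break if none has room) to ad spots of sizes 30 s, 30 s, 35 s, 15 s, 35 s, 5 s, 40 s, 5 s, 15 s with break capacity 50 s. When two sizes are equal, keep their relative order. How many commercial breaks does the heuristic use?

Sorted descending: 40, 35, 35, 30, 30, 15, 15, 5, 5.
  40 → break 1 (new)  [load 40/50]
  35 → break 2 (new)  [load 35/50]
  35 → break 3 (new)  [load 35/50]
  30 → break 4 (new)  [load 30/50]
  30 → break 5 (new)  [load 30/50]
  15 → break 2  [load 50/50]
  15 → break 3  [load 50/50]
  5 → break 1  [load 45/50]
  5 → break 1  [load 50/50]
5 commercial breaks opened.

5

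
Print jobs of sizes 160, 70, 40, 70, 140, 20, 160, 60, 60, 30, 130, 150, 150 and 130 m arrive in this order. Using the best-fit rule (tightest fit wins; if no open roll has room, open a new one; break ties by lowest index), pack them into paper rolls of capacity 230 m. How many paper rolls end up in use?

  160 → roll 1 (new)  [load 160/230]
  70 → roll 1  [load 230/230]
  40 → roll 2 (new)  [load 40/230]
  70 → roll 2  [load 110/230]
  140 → roll 3 (new)  [load 140/230]
  20 → roll 3  [load 160/230]
  160 → roll 4 (new)  [load 160/230]
  60 → roll 3  [load 220/230]
  60 → roll 4  [load 220/230]
  30 → roll 2  [load 140/230]
  130 → roll 5 (new)  [load 130/230]
  150 → roll 6 (new)  [load 150/230]
  150 → roll 7 (new)  [load 150/230]
  130 → roll 8 (new)  [load 130/230]
8 paper rolls opened.

8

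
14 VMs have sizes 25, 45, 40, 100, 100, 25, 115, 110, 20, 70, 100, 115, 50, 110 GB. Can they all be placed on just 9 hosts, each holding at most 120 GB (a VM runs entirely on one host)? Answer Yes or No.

Total = 1025 GB; ⌈1025/120⌉ = 9.
The bound of 9 does not rule out 9, but exhaustive search shows no assignment into 9 hosts of capacity 120 GB exists — the minimum is 10.

No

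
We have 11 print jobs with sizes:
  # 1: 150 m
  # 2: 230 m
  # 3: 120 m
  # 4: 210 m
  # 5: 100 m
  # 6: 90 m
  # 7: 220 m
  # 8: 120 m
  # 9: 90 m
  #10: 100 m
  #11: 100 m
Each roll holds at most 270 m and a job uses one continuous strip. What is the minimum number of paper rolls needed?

Total = 230 + 220 + 210 + 150 + 120 + 120 + 100 + 100 + 100 + 90 + 90 = 1530 m.
Lower bound: ⌈1530/270⌉ = 6 paper rolls.
A packing using 7 paper rolls:
  roll 1: 230 = 230
  roll 2: 220 = 220
  roll 3: 210 = 210
  roll 4: 150 + 120 = 270
  roll 5: 120 + 100 = 220
  roll 6: 100 + 100 = 200
  roll 7: 90 + 90 = 180
No arrangement into 6 paper rolls stays within capacity, so 7 is optimal.

7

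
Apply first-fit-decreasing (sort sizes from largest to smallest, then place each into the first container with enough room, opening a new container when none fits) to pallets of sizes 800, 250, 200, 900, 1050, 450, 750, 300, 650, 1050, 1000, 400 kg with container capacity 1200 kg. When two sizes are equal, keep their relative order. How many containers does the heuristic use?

Sorted descending: 1050, 1050, 1000, 900, 800, 750, 650, 450, 400, 300, 250, 200.
  1050 → container 1 (new)  [load 1050/1200]
  1050 → container 2 (new)  [load 1050/1200]
  1000 → container 3 (new)  [load 1000/1200]
  900 → container 4 (new)  [load 900/1200]
  800 → container 5 (new)  [load 800/1200]
  750 → container 6 (new)  [load 750/1200]
  650 → container 7 (new)  [load 650/1200]
  450 → container 6  [load 1200/1200]
  400 → container 5  [load 1200/1200]
  300 → container 4  [load 1200/1200]
  250 → container 7  [load 900/1200]
  200 → container 3  [load 1200/1200]
7 containers opened.

7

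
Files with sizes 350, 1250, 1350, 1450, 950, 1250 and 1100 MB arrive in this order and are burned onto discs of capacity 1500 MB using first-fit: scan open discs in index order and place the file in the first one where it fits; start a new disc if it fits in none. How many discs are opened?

6

  350 → disc 1 (new)  [load 350/1500]
  1250 → disc 2 (new)  [load 1250/1500]
  1350 → disc 3 (new)  [load 1350/1500]
  1450 → disc 4 (new)  [load 1450/1500]
  950 → disc 1  [load 1300/1500]
  1250 → disc 5 (new)  [load 1250/1500]
  1100 → disc 6 (new)  [load 1100/1500]
6 discs opened.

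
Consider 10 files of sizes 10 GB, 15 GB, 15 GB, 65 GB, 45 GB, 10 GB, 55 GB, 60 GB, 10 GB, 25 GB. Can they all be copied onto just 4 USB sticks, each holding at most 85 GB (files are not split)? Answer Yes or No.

Yes

A valid assignment using 4 USB sticks:
  USB stick 1: 65 + 15 = 80
  USB stick 2: 60 + 25 = 85
  USB stick 3: 55 + 15 + 10 = 80
  USB stick 4: 45 + 10 + 10 = 65
Every load is within 85 GB, so 4 USB sticks suffice.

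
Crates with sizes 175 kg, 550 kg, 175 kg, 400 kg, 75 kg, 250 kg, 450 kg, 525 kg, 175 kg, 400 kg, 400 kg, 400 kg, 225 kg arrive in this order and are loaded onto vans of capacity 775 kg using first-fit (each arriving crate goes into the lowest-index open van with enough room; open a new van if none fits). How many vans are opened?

7

  175 → van 1 (new)  [load 175/775]
  550 → van 1  [load 725/775]
  175 → van 2 (new)  [load 175/775]
  400 → van 2  [load 575/775]
  75 → van 2  [load 650/775]
  250 → van 3 (new)  [load 250/775]
  450 → van 3  [load 700/775]
  525 → van 4 (new)  [load 525/775]
  175 → van 4  [load 700/775]
  400 → van 5 (new)  [load 400/775]
  400 → van 6 (new)  [load 400/775]
  400 → van 7 (new)  [load 400/775]
  225 → van 5  [load 625/775]
7 vans opened.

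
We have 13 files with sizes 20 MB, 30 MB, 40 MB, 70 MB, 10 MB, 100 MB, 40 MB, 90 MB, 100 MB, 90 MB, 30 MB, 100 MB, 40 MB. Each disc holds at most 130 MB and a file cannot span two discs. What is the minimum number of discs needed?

Total = 100 + 100 + 100 + 90 + 90 + 70 + 40 + 40 + 40 + 30 + 30 + 20 + 10 = 760 MB.
Lower bound: ⌈760/130⌉ = 6 discs.
A packing using 6 discs:
  disc 1: 100 + 30 = 130
  disc 2: 100 + 30 = 130
  disc 3: 100 + 20 + 10 = 130
  disc 4: 90 + 40 = 130
  disc 5: 90 + 40 = 130
  disc 6: 70 + 40 = 110
This matches the lower bound, so 6 is optimal.

6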